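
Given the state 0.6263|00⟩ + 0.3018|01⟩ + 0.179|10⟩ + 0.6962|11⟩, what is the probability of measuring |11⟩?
0.4847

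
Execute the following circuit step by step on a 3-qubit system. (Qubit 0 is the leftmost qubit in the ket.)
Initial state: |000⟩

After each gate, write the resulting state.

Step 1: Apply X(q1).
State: |010⟩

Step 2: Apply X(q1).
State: |000⟩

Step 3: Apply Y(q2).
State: i|001⟩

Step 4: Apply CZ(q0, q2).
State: i|001⟩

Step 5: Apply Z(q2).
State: -i|001⟩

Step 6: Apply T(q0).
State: -i|001⟩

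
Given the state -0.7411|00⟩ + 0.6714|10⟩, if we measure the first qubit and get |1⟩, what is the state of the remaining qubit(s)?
|0⟩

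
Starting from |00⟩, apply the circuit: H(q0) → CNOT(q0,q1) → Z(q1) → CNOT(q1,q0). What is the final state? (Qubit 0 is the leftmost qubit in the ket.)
1/√2|00⟩ - 1/√2|01⟩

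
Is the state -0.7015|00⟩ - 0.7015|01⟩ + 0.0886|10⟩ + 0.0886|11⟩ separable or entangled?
Separable

Writing the state as a|00⟩ + b|01⟩ + c|10⟩ + d|11⟩, it is a product state iff ad − bc = 0.
Here (a, b, c, d) = (-0.7015, -0.7015, 0.0886, 0.0886): ad − bc = (-0.7015)(0.0886) − (-0.7015)(0.0886) = 0, so the state is separable.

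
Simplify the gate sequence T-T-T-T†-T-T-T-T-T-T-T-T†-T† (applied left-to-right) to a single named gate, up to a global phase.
T†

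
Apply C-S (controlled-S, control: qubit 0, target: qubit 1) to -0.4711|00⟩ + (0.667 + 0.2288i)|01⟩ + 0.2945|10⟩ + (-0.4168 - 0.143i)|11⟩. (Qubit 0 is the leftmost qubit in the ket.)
-0.4711|00⟩ + (0.667 + 0.2288i)|01⟩ + 0.2945|10⟩ + (0.143 - 0.4168i)|11⟩

C-S leaves the control-|0⟩ kets |00⟩, |01⟩ unchanged and applies S to qubit 1 on the control-|1⟩ pair (|10⟩, |11⟩).
S = [[1, 0], [0, i]].
With a = amp(|10⟩) = 0.2945 and b = amp(|11⟩) = (-0.4168 - 0.143i):
new amp(|10⟩) = (1)·a = 0.2945
new amp(|11⟩) = (i)·b = (0.143 - 0.4168i)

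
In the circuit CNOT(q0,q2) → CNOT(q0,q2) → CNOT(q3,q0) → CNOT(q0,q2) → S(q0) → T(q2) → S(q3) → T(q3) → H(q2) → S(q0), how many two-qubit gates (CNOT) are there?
4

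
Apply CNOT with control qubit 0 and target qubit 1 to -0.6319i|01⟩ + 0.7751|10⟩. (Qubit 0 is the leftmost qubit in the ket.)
-0.6319i|01⟩ + 0.7751|11⟩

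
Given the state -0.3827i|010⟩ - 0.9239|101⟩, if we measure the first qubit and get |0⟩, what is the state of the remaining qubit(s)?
-i|10⟩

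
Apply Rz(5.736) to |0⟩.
(-0.9628 - 0.2702i)|0⟩

Rz(5.736) = [[e^(−iθ/2), 0], [0, e^(iθ/2)]] with e^(±iθ/2) = cos(θ/2) ± i·sin(θ/2); θ = 5.736, cos(θ/2) ≈ -0.962806, sin(θ/2) ≈ 0.270192.
With a = amp(|0⟩) = 1 and b = amp(|1⟩) = 0:
new amp(|0⟩) = (-0.962806 - 0.270192i)·a = (-0.9628 - 0.2702i)
new amp(|1⟩) = (-0.962806 + 0.270192i)·b = 0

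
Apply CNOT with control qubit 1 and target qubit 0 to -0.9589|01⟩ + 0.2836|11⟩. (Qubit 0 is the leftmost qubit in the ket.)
0.2836|01⟩ - 0.9589|11⟩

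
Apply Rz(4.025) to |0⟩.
(-0.4275 - 0.904i)|0⟩

Rz(4.025) = [[e^(−iθ/2), 0], [0, e^(iθ/2)]] with e^(±iθ/2) = cos(θ/2) ± i·sin(θ/2); θ = 4.025, cos(θ/2) ≈ -0.42748, sin(θ/2) ≈ 0.904025.
With a = amp(|0⟩) = 1 and b = amp(|1⟩) = 0:
new amp(|0⟩) = (-0.42748 - 0.904025i)·a = (-0.4275 - 0.904i)
new amp(|1⟩) = (-0.42748 + 0.904025i)·b = 0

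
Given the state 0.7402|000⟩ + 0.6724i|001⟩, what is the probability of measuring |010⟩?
0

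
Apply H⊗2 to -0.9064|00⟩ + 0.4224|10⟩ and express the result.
-0.242|00⟩ - 0.242|01⟩ - 0.6644|10⟩ - 0.6644|11⟩

H⊗2 gives amp(|y⟩) = (1/2) Σ_x (−1)^(x·y) amp(|x⟩), where x·y is the number of positions in which both x and y have a 1.
|00⟩: (-0.9064 + 0.4224)/2 = -0.242
|01⟩: (-0.9064 + 0.4224)/2 = -0.242
|10⟩: (-0.9064 - 0.4224)/2 = -0.6644
|11⟩: (-0.9064 - 0.4224)/2 = -0.6644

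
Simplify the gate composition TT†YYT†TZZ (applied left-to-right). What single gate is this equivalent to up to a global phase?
I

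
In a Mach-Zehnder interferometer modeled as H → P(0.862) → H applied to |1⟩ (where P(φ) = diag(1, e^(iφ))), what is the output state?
(0.1745 - 0.3796i)|0⟩ + (0.8255 + 0.3796i)|1⟩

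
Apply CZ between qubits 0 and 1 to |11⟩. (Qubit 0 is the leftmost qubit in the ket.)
-|11⟩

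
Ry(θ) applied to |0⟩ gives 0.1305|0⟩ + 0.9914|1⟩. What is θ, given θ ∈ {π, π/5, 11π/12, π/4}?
11π/12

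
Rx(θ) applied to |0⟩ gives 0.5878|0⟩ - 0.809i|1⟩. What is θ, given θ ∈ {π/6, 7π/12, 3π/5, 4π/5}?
3π/5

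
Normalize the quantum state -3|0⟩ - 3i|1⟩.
-1/√2|0⟩ - (1/√2)i|1⟩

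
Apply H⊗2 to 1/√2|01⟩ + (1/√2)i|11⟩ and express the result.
(1/√8 + (1/√8)i)|00⟩ + (-1/√8 - (1/√8)i)|01⟩ + (1/√8 - (1/√8)i)|10⟩ + (-1/√8 + (1/√8)i)|11⟩

H⊗2 gives amp(|y⟩) = (1/2) Σ_x (−1)^(x·y) amp(|x⟩), where x·y is the number of positions in which both x and y have a 1.
|00⟩: (1/√2 + (1/√2)i)/2 = (1/√8 + (1/√8)i)
|01⟩: (-1/√2 - (1/√2)i)/2 = (-1/√8 - (1/√8)i)
|10⟩: (1/√2 - (1/√2)i)/2 = (1/√8 - (1/√8)i)
|11⟩: (-1/√2 + (1/√2)i)/2 = (-1/√8 + (1/√8)i)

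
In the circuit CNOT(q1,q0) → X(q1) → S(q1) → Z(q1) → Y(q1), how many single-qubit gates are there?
4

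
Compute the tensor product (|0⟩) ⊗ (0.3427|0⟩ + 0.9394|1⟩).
0.3427|00⟩ + 0.9394|01⟩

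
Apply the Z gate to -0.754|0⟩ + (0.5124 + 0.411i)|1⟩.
-0.754|0⟩ + (-0.5124 - 0.411i)|1⟩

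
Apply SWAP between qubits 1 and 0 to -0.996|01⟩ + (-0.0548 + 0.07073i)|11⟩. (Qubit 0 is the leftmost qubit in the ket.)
-0.996|10⟩ + (-0.0548 + 0.07073i)|11⟩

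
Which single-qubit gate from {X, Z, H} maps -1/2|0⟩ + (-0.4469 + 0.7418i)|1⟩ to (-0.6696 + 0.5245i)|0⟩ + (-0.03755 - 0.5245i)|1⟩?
H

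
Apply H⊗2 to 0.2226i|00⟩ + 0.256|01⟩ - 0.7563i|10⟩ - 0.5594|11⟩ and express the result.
(-0.1517 - 0.2669i)|00⟩ + (0.1517 - 0.2669i)|01⟩ + (0.4077 + 0.4895i)|10⟩ + (-0.4077 + 0.4895i)|11⟩

H⊗2 gives amp(|y⟩) = (1/2) Σ_x (−1)^(x·y) amp(|x⟩), where x·y is the number of positions in which both x and y have a 1.
|00⟩: (0.2226i + 0.256 - 0.7563i - 0.5594)/2 = (-0.1517 - 0.2669i)
|01⟩: (0.2226i - 0.256 - 0.7563i + 0.5594)/2 = (0.1517 - 0.2669i)
|10⟩: (0.2226i + 0.256 + 0.7563i + 0.5594)/2 = (0.4077 + 0.4895i)
|11⟩: (0.2226i - 0.256 + 0.7563i - 0.5594)/2 = (-0.4077 + 0.4895i)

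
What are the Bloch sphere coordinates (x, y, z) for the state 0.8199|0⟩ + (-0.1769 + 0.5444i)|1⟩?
(-0.2901, 0.8927, 0.3446)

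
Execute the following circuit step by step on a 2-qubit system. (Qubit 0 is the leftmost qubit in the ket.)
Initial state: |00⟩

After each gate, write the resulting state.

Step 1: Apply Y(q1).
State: i|01⟩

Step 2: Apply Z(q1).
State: -i|01⟩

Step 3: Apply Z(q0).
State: -i|01⟩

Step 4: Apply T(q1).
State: (1/√2 - (1/√2)i)|01⟩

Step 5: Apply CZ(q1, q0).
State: (1/√2 - (1/√2)i)|01⟩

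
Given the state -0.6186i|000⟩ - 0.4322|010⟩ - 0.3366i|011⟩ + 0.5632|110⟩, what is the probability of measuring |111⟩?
0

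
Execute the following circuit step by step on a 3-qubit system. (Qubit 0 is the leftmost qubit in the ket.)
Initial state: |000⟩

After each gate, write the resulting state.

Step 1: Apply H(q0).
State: 1/√2|000⟩ + 1/√2|100⟩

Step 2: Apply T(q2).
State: 1/√2|000⟩ + 1/√2|100⟩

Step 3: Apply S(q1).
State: 1/√2|000⟩ + 1/√2|100⟩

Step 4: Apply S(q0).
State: 1/√2|000⟩ + (1/√2)i|100⟩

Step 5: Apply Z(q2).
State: 1/√2|000⟩ + (1/√2)i|100⟩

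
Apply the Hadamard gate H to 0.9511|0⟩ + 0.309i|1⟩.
(0.6725 + 0.2185i)|0⟩ + (0.6725 - 0.2185i)|1⟩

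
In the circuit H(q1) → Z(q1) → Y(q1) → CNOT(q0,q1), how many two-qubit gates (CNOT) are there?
1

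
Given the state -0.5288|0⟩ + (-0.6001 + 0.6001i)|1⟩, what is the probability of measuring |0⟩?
0.2796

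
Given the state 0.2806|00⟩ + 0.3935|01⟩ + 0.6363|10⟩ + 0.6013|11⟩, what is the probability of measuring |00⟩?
0.07874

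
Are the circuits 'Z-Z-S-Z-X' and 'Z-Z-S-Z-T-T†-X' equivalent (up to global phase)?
Yes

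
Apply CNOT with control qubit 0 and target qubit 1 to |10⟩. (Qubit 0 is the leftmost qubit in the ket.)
|11⟩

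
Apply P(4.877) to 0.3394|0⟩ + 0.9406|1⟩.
0.3394|0⟩ + (0.1541 - 0.9279i)|1⟩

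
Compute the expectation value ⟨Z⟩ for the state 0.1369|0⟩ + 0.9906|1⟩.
-0.9625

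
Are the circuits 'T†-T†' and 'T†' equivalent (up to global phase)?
No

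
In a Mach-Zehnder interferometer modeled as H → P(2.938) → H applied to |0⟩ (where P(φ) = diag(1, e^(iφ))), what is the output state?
(0.01033 + 0.1011i)|0⟩ + (0.9897 - 0.1011i)|1⟩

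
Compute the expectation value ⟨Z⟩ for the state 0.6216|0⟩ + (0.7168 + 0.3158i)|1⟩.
-0.2271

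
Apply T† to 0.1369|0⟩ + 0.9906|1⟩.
0.1369|0⟩ + (0.7005 - 0.7005i)|1⟩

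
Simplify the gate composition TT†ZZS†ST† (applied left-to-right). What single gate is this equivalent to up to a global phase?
T†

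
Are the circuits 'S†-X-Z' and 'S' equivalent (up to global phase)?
No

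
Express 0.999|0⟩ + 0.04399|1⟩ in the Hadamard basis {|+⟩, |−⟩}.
0.7375|+⟩ + 0.6753|−⟩

With |ψ⟩ = α|0⟩ + β|1⟩, the Hadamard-basis coefficients are ⟨+|ψ⟩ = (α + β)/√2 and ⟨−|ψ⟩ = (α − β)/√2.
Here α = 0.999, β = 0.04399: (α + β)/√2 = 0.7375, (α − β)/√2 = 0.6753.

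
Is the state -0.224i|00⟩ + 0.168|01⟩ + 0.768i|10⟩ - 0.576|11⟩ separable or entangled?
Separable

Writing the state as a|00⟩ + b|01⟩ + c|10⟩ + d|11⟩, it is a product state iff ad − bc = 0.
Here (a, b, c, d) = (-0.224i, 0.168, 0.768i, -0.576): ad − bc = (-0.224i)(-0.576) − (0.168)(0.768i) = 0, so the state is separable.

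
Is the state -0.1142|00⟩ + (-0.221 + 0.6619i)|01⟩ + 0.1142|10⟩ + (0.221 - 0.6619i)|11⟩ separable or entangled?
Separable

Writing the state as a|00⟩ + b|01⟩ + c|10⟩ + d|11⟩, it is a product state iff ad − bc = 0.
Here (a, b, c, d) = (-0.1142, (-0.221 + 0.6619i), 0.1142, (0.221 - 0.6619i)): ad − bc = (-0.1142)(0.221 - 0.6619i) − (-0.221 + 0.6619i)(0.1142) = 0, so the state is separable.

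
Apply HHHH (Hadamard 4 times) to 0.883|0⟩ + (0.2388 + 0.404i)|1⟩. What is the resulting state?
0.883|0⟩ + (0.2388 + 0.404i)|1⟩

H² = I, so an even number of Hadamards cancels: H^4 = I and the state is unchanged.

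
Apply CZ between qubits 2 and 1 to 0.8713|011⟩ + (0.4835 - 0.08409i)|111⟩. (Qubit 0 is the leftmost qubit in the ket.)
-0.8713|011⟩ + (-0.4835 + 0.08409i)|111⟩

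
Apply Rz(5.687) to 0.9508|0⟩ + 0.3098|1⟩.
(-0.9089 - 0.2792i)|0⟩ + (-0.2961 + 0.09099i)|1⟩

Rz(5.687) = [[e^(−iθ/2), 0], [0, e^(iθ/2)]] with e^(±iθ/2) = cos(θ/2) ± i·sin(θ/2); θ = 5.687, cos(θ/2) ≈ -0.955898, sin(θ/2) ≈ 0.293698.
With a = amp(|0⟩) = 0.9508 and b = amp(|1⟩) = 0.3098:
new amp(|0⟩) = (-0.955898 - 0.293698i)·a = (-0.9089 - 0.2792i)
new amp(|1⟩) = (-0.955898 + 0.293698i)·b = (-0.2961 + 0.09099i)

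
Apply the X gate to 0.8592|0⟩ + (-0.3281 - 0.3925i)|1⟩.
(-0.3281 - 0.3925i)|0⟩ + 0.8592|1⟩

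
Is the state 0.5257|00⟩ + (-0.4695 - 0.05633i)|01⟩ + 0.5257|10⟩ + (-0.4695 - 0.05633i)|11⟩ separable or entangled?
Separable

Writing the state as a|00⟩ + b|01⟩ + c|10⟩ + d|11⟩, it is a product state iff ad − bc = 0.
Here (a, b, c, d) = (0.5257, (-0.4695 - 0.05633i), 0.5257, (-0.4695 - 0.05633i)): ad − bc = (0.5257)(-0.4695 - 0.05633i) − (-0.4695 - 0.05633i)(0.5257) = 0, so the state is separable.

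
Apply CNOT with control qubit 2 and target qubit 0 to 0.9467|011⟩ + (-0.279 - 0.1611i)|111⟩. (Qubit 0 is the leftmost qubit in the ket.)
(-0.279 - 0.1611i)|011⟩ + 0.9467|111⟩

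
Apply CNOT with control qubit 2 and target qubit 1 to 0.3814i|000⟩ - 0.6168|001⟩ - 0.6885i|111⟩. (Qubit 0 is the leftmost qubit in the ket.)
0.3814i|000⟩ - 0.6168|011⟩ - 0.6885i|101⟩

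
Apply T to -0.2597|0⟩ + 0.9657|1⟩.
-0.2597|0⟩ + (0.6829 + 0.6829i)|1⟩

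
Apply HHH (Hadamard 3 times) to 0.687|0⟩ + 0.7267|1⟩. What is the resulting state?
0.9996|0⟩ - 0.02807|1⟩

H² = I, so H^3 = H: a single Hadamard. With (a, b) = (0.687, 0.7267), H gives ((a + b)/√2, (a − b)/√2) = (0.9996, -0.02807).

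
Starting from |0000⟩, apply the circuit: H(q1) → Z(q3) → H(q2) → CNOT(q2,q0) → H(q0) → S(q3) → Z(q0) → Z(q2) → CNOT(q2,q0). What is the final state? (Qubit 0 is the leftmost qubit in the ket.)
1/√8|0000⟩ - 1/√8|0010⟩ + 1/√8|0100⟩ - 1/√8|0110⟩ - 1/√8|1000⟩ - 1/√8|1010⟩ - 1/√8|1100⟩ - 1/√8|1110⟩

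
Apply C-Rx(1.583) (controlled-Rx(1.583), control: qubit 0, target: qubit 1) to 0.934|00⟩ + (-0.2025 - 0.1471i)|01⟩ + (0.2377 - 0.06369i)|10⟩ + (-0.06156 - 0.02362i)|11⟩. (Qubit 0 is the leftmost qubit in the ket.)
0.934|00⟩ + (-0.2025 - 0.1471i)|01⟩ + (0.1502 - 0.0009657i)|10⟩ + (-0.08857 - 0.1857i)|11⟩

C-Rx(1.583) leaves the control-|0⟩ kets |00⟩, |01⟩ unchanged and applies Rx(1.583) to qubit 1 on the control-|1⟩ pair (|10⟩, |11⟩).
Rx(1.583) = [[cos(θ/2), −i·sin(θ/2)], [−i·sin(θ/2), cos(θ/2)]]; θ = 1.583, cos(θ/2) ≈ 0.702779, sin(θ/2) ≈ 0.711408.
With a = amp(|10⟩) = (0.2377 - 0.06369i) and b = amp(|11⟩) = (-0.06156 - 0.02362i):
new amp(|10⟩) = (0.702779)·a + (-0.711408i)·b = (0.1502 - 0.0009657i)
new amp(|11⟩) = (-0.711408i)·a + (0.702779)·b = (-0.08857 - 0.1857i)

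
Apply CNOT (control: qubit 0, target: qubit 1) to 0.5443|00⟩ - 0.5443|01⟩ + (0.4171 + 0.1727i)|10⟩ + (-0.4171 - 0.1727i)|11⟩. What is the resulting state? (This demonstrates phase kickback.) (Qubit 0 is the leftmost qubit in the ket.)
0.5443|00⟩ - 0.5443|01⟩ + (-0.4171 - 0.1727i)|10⟩ + (0.4171 + 0.1727i)|11⟩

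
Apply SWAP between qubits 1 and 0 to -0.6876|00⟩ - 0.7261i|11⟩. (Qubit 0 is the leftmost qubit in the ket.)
-0.6876|00⟩ - 0.7261i|11⟩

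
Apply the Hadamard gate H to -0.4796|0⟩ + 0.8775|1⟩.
0.2814|0⟩ - 0.9596|1⟩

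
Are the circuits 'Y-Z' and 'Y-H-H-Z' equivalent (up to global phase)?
Yes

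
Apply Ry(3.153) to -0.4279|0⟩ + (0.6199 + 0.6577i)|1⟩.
(-0.6174 - 0.6577i)|0⟩ + (-0.4314 - 0.003751i)|1⟩

Ry(3.153) = [[cos(θ/2), −sin(θ/2)], [sin(θ/2), cos(θ/2)]]; θ = 3.153, cos(θ/2) ≈ -0.00570364, sin(θ/2) ≈ 0.999984.
With a = amp(|0⟩) = -0.4279 and b = amp(|1⟩) = (0.6199 + 0.6577i):
new amp(|0⟩) = (-0.00570364)·a + (-0.999984)·b = (-0.6174 - 0.6577i)
new amp(|1⟩) = (0.999984)·a + (-0.00570364)·b = (-0.4314 - 0.003751i)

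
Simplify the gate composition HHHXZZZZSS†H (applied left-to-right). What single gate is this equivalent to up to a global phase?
Z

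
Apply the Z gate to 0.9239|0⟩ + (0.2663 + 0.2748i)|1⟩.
0.9239|0⟩ + (-0.2663 - 0.2748i)|1⟩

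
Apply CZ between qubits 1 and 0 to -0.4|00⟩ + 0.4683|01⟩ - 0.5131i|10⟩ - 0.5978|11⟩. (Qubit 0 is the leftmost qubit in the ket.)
-0.4|00⟩ + 0.4683|01⟩ - 0.5131i|10⟩ + 0.5978|11⟩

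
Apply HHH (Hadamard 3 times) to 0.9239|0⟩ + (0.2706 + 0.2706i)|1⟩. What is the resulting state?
(0.8446 + 0.1913i)|0⟩ + (0.462 - 0.1913i)|1⟩

H² = I, so H^3 = H: a single Hadamard. With (a, b) = (0.9239, (0.2706 + 0.2706i)), H gives ((a + b)/√2, (a − b)/√2) = ((0.8446 + 0.1913i), (0.462 - 0.1913i)).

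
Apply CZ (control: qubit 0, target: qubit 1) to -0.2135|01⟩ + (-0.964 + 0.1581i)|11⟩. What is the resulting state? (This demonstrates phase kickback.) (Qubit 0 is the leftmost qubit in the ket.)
-0.2135|01⟩ + (0.964 - 0.1581i)|11⟩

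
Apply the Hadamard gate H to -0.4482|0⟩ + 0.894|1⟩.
0.3152|0⟩ - 0.9491|1⟩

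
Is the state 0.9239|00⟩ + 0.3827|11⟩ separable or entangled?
Entangled

Writing the state as a|00⟩ + b|01⟩ + c|10⟩ + d|11⟩, it is a product state iff ad − bc = 0.
Here (a, b, c, d) = (0.9239, 0, 0, 0.3827): ad − bc = (0.9239)(0.3827) − (0)(0) = 0.3536 ≠ 0, so the state is entangled.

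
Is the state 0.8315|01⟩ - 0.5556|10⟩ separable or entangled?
Entangled

Writing the state as a|00⟩ + b|01⟩ + c|10⟩ + d|11⟩, it is a product state iff ad − bc = 0.
Here (a, b, c, d) = (0, 0.8315, -0.5556, 0): ad − bc = (0)(0) − (0.8315)(-0.5556) = 0.462 ≠ 0, so the state is entangled.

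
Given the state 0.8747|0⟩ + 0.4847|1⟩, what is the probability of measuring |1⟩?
0.2349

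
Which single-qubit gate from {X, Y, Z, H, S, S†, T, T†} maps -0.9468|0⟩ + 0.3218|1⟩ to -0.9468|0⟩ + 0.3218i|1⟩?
S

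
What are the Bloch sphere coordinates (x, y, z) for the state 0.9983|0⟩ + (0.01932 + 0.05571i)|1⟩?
(0.03857, 0.1112, 0.9931)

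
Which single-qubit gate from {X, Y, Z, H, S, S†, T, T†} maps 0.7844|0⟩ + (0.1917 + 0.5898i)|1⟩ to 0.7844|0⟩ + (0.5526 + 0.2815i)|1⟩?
T†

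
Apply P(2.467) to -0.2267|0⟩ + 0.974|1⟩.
-0.2267|0⟩ + (-0.7607 + 0.6083i)|1⟩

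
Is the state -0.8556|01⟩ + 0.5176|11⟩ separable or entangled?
Separable

Writing the state as a|00⟩ + b|01⟩ + c|10⟩ + d|11⟩, it is a product state iff ad − bc = 0.
Here (a, b, c, d) = (0, -0.8556, 0, 0.5176): ad − bc = (0)(0.5176) − (-0.8556)(0) = 0, so the state is separable.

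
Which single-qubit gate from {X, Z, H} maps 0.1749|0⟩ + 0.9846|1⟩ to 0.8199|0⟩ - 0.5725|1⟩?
H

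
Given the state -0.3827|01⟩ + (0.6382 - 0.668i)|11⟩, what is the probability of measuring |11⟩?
0.8535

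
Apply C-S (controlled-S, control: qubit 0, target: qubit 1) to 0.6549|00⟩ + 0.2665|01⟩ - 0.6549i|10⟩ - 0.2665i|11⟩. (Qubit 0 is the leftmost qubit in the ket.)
0.6549|00⟩ + 0.2665|01⟩ - 0.6549i|10⟩ + 0.2665|11⟩

C-S leaves the control-|0⟩ kets |00⟩, |01⟩ unchanged and applies S to qubit 1 on the control-|1⟩ pair (|10⟩, |11⟩).
S = [[1, 0], [0, i]].
With a = amp(|10⟩) = -0.6549i and b = amp(|11⟩) = -0.2665i:
new amp(|10⟩) = (1)·a = -0.6549i
new amp(|11⟩) = (i)·b = 0.2665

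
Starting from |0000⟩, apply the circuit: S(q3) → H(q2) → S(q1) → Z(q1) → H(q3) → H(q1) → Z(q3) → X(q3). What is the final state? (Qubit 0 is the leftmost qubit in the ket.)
-1/√8|0000⟩ + 1/√8|0001⟩ - 1/√8|0010⟩ + 1/√8|0011⟩ - 1/√8|0100⟩ + 1/√8|0101⟩ - 1/√8|0110⟩ + 1/√8|0111⟩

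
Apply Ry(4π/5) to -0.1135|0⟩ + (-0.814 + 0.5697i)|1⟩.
(0.7391 - 0.5418i)|0⟩ + (-0.3595 + 0.176i)|1⟩

Ry(4π/5) = [[cos(θ/2), −sin(θ/2)], [sin(θ/2), cos(θ/2)]]; θ = 4π/5, cos(θ/2) ≈ 0.309017, sin(θ/2) ≈ 0.951057.
With a = amp(|0⟩) = -0.1135 and b = amp(|1⟩) = (-0.814 + 0.5697i):
new amp(|0⟩) = (0.309017)·a + (-0.951057)·b = (0.7391 - 0.5418i)
new amp(|1⟩) = (0.951057)·a + (0.309017)·b = (-0.3595 + 0.176i)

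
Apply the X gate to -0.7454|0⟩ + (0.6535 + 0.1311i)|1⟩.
(0.6535 + 0.1311i)|0⟩ - 0.7454|1⟩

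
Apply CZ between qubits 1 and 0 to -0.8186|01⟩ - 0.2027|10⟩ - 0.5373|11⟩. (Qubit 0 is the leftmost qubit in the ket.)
-0.8186|01⟩ - 0.2027|10⟩ + 0.5373|11⟩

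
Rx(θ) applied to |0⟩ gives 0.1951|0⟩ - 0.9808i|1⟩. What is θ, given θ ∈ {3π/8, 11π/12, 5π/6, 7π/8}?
7π/8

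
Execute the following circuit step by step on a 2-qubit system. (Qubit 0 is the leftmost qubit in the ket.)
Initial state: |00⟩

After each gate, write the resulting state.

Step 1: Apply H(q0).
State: 1/√2|00⟩ + 1/√2|10⟩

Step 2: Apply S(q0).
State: 1/√2|00⟩ + (1/√2)i|10⟩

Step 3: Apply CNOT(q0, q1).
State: 1/√2|00⟩ + (1/√2)i|11⟩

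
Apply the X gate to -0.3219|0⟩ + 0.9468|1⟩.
0.9468|0⟩ - 0.3219|1⟩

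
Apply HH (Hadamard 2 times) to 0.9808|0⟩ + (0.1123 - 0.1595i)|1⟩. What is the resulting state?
0.9808|0⟩ + (0.1123 - 0.1595i)|1⟩

H² = I, so an even number of Hadamards cancels: H^2 = I and the state is unchanged.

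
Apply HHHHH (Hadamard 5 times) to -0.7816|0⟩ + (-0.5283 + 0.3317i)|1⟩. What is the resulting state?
(-0.9262 + 0.2345i)|0⟩ + (-0.1791 - 0.2345i)|1⟩

H² = I, so H^5 = H: a single Hadamard. With (a, b) = (-0.7816, (-0.5283 + 0.3317i)), H gives ((a + b)/√2, (a − b)/√2) = ((-0.9262 + 0.2345i), (-0.1791 - 0.2345i)).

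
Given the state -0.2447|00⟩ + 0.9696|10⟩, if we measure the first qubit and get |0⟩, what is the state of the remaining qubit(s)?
-|0⟩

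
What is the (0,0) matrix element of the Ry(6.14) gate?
-0.9974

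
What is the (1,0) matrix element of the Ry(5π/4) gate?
0.9239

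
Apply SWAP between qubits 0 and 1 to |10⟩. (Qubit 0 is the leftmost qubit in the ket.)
|01⟩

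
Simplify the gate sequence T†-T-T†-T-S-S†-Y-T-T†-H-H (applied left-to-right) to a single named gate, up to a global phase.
Y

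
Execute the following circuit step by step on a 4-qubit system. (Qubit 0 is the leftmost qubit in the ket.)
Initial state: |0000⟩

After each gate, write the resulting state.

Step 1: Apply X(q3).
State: |0001⟩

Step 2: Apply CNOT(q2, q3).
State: |0001⟩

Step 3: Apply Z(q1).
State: |0001⟩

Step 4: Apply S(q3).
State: i|0001⟩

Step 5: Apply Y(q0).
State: -|1001⟩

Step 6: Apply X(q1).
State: -|1101⟩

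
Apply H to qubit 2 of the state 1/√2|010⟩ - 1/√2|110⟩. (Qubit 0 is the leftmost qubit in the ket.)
1/2|010⟩ + 1/2|011⟩ - 1/2|110⟩ - 1/2|111⟩

H on qubit 2 mixes each pair of kets that differ only in qubit 2: amplitudes (a, b) of (|…0…⟩, |…1…⟩) become ((a + b)/√2, (a − b)/√2). Kets absent from the input have amplitude 0.
(|010⟩, |011⟩): (a, b) = (1/√2, 0) → (1/2, 1/2)
(|110⟩, |111⟩): (a, b) = (-1/√2, 0) → (-1/2, -1/2)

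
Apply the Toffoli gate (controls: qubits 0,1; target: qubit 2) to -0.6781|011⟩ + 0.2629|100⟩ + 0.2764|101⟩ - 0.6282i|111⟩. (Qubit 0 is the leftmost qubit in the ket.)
-0.6781|011⟩ + 0.2629|100⟩ + 0.2764|101⟩ - 0.6282i|110⟩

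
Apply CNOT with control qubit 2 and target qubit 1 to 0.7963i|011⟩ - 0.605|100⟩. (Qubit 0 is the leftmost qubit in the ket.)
0.7963i|001⟩ - 0.605|100⟩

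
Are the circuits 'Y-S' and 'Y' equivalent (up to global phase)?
No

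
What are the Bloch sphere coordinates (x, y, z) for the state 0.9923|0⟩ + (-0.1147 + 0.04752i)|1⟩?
(-0.2276, 0.09431, 0.9692)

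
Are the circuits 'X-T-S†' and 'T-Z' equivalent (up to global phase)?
No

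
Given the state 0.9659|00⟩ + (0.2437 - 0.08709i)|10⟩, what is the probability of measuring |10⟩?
0.06697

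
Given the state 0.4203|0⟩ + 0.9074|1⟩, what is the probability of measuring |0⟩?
0.1767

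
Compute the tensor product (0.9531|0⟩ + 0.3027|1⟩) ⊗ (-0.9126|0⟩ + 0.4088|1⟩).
-0.8698|00⟩ + 0.3896|01⟩ - 0.2762|10⟩ + 0.1237|11⟩

amp(|b₁b₂…⟩) = product of the factor amplitudes for bits b₁, b₂, …; only kets whose every factor amplitude is nonzero survive.
|00⟩: (0.9531)(-0.9126) = -0.8698
|01⟩: (0.9531)(0.4088) = 0.3896
|10⟩: (0.3027)(-0.9126) = -0.2762
|11⟩: (0.3027)(0.4088) = 0.1237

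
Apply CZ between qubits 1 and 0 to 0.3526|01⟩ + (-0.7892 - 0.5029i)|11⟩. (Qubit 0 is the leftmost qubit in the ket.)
0.3526|01⟩ + (0.7892 + 0.5029i)|11⟩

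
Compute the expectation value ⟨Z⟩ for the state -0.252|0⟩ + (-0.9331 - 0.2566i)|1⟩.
-0.873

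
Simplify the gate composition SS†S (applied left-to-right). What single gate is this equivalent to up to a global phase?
S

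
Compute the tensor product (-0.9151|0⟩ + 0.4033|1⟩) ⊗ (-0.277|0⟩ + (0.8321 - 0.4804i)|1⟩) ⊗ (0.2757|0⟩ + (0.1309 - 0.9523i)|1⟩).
0.06989|000⟩ + (0.03318 - 0.2414i)|001⟩ + (-0.2099 + 0.1212i)|010⟩ + (0.319 + 0.7827i)|011⟩ - 0.0308|100⟩ + (-0.01462 + 0.1064i)|101⟩ + (0.09252 - 0.05342i)|110⟩ + (-0.1406 - 0.3449i)|111⟩

amp(|b₁b₂…⟩) = product of the factor amplitudes for bits b₁, b₂, …; only kets whose every factor amplitude is nonzero survive.
|000⟩: (-0.9151)(-0.277)(0.2757) = 0.06989
|001⟩: (-0.9151)(-0.277)(0.1309 - 0.9523i) = (0.03318 - 0.2414i)
|010⟩: (-0.9151)(0.8321 - 0.4804i)(0.2757) = (-0.2099 + 0.1212i)
|011⟩: (-0.9151)(0.8321 - 0.4804i)(0.1309 - 0.9523i) = (0.319 + 0.7827i)
|100⟩: (0.4033)(-0.277)(0.2757) = -0.0308
|101⟩: (0.4033)(-0.277)(0.1309 - 0.9523i) = (-0.01462 + 0.1064i)
|110⟩: (0.4033)(0.8321 - 0.4804i)(0.2757) = (0.09252 - 0.05342i)
|111⟩: (0.4033)(0.8321 - 0.4804i)(0.1309 - 0.9523i) = (-0.1406 - 0.3449i)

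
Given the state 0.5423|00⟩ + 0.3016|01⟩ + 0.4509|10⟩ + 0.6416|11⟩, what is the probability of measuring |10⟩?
0.2033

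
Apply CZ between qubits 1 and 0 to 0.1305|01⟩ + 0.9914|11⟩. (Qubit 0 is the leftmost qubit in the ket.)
0.1305|01⟩ - 0.9914|11⟩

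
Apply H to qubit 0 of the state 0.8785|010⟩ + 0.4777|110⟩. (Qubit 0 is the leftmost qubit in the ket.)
0.959|010⟩ + 0.2834|110⟩

H on qubit 0 mixes each pair of kets that differ only in qubit 0: amplitudes (a, b) of (|…0…⟩, |…1…⟩) become ((a + b)/√2, (a − b)/√2). Kets absent from the input have amplitude 0.
(|010⟩, |110⟩): (a, b) = (0.8785, 0.4777) → (0.959, 0.2834)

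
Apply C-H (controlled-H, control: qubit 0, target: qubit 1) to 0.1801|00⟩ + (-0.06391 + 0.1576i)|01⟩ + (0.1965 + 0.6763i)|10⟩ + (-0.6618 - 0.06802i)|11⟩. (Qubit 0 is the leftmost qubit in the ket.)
0.1801|00⟩ + (-0.06391 + 0.1576i)|01⟩ + (-0.329 + 0.4301i)|10⟩ + (0.6069 + 0.5263i)|11⟩

C-H leaves the control-|0⟩ kets |00⟩, |01⟩ unchanged and applies H to qubit 1 on the control-|1⟩ pair (|10⟩, |11⟩).
H = [[1/√2, 1/√2], [1/√2, -1/√2]].
With a = amp(|10⟩) = (0.1965 + 0.6763i) and b = amp(|11⟩) = (-0.6618 - 0.06802i):
new amp(|10⟩) = (1/√2)·a + (1/√2)·b = (-0.329 + 0.4301i)
new amp(|11⟩) = (1/√2)·a + (-1/√2)·b = (0.6069 + 0.5263i)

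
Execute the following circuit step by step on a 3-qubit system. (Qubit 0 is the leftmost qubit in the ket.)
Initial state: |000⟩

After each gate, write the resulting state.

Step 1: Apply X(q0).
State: |100⟩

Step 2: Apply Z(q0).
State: -|100⟩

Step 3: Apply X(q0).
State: -|000⟩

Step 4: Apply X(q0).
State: -|100⟩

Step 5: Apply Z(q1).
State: -|100⟩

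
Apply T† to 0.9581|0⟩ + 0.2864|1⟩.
0.9581|0⟩ + (0.2025 - 0.2025i)|1⟩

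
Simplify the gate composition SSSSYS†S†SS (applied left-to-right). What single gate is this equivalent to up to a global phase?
Y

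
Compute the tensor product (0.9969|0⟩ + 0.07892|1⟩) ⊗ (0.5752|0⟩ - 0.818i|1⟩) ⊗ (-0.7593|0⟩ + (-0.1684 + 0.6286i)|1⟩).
-0.4354|000⟩ + (-0.09656 + 0.3604i)|001⟩ + 0.6192i|010⟩ + (0.5126 + 0.1373i)|011⟩ - 0.03447|100⟩ + (-0.007644 + 0.02854i)|101⟩ + 0.04902i|110⟩ + (0.04058 + 0.01087i)|111⟩

amp(|b₁b₂…⟩) = product of the factor amplitudes for bits b₁, b₂, …; only kets whose every factor amplitude is nonzero survive.
|000⟩: (0.9969)(0.5752)(-0.7593) = -0.4354
|001⟩: (0.9969)(0.5752)(-0.1684 + 0.6286i) = (-0.09656 + 0.3604i)
|010⟩: (0.9969)(-0.818i)(-0.7593) = 0.6192i
|011⟩: (0.9969)(-0.818i)(-0.1684 + 0.6286i) = (0.5126 + 0.1373i)
|100⟩: (0.07892)(0.5752)(-0.7593) = -0.03447
|101⟩: (0.07892)(0.5752)(-0.1684 + 0.6286i) = (-0.007644 + 0.02854i)
|110⟩: (0.07892)(-0.818i)(-0.7593) = 0.04902i
|111⟩: (0.07892)(-0.818i)(-0.1684 + 0.6286i) = (0.04058 + 0.01087i)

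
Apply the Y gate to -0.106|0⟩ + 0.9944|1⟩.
-0.9944i|0⟩ - 0.106i|1⟩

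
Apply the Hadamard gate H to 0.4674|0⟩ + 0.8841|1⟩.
0.9557|0⟩ - 0.2947|1⟩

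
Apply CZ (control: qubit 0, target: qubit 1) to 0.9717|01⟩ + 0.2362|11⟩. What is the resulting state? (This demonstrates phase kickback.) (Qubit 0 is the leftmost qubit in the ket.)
0.9717|01⟩ - 0.2362|11⟩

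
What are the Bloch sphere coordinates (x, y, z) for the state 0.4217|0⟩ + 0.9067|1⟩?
(0.7647, 0, -0.6443)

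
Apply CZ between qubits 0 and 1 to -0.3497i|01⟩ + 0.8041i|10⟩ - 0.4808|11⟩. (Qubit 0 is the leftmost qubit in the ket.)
-0.3497i|01⟩ + 0.8041i|10⟩ + 0.4808|11⟩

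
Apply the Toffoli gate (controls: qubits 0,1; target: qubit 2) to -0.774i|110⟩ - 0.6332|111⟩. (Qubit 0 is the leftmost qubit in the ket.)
-0.6332|110⟩ - 0.774i|111⟩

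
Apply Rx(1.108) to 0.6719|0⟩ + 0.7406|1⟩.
(0.5714 - 0.3896i)|0⟩ + (0.6298 - 0.3535i)|1⟩

Rx(1.108) = [[cos(θ/2), −i·sin(θ/2)], [−i·sin(θ/2), cos(θ/2)]]; θ = 1.108, cos(θ/2) ≈ 0.850427, sin(θ/2) ≈ 0.526093.
With a = amp(|0⟩) = 0.6719 and b = amp(|1⟩) = 0.7406:
new amp(|0⟩) = (0.850427)·a + (-0.526093i)·b = (0.5714 - 0.3896i)
new amp(|1⟩) = (-0.526093i)·a + (0.850427)·b = (0.6298 - 0.3535i)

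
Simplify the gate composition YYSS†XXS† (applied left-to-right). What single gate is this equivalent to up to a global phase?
S†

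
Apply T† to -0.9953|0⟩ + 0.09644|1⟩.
-0.9953|0⟩ + (0.06819 - 0.06819i)|1⟩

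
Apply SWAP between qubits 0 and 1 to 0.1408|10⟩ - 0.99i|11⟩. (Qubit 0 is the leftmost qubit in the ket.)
0.1408|01⟩ - 0.99i|11⟩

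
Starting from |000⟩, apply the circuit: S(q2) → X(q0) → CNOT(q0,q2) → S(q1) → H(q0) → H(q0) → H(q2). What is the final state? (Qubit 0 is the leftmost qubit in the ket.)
1/√2|100⟩ - 1/√2|101⟩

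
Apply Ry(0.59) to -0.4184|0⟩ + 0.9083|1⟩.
-0.6644|0⟩ + 0.7474|1⟩

Ry(0.59) = [[cos(θ/2), −sin(θ/2)], [sin(θ/2), cos(θ/2)]]; θ = 0.59, cos(θ/2) ≈ 0.956802, sin(θ/2) ≈ 0.29074.
With a = amp(|0⟩) = -0.4184 and b = amp(|1⟩) = 0.9083:
new amp(|0⟩) = (0.956802)·a + (-0.29074)·b = -0.6644
new amp(|1⟩) = (0.29074)·a + (0.956802)·b = 0.7474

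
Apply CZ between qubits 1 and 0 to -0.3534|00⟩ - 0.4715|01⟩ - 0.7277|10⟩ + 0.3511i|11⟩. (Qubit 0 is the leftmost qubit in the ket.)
-0.3534|00⟩ - 0.4715|01⟩ - 0.7277|10⟩ - 0.3511i|11⟩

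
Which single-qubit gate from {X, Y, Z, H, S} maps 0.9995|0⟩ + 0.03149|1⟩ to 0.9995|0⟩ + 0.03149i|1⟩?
S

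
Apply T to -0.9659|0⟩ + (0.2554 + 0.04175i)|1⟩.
-0.9659|0⟩ + (0.1511 + 0.2101i)|1⟩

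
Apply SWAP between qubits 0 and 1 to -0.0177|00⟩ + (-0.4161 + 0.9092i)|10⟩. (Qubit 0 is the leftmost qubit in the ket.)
-0.0177|00⟩ + (-0.4161 + 0.9092i)|01⟩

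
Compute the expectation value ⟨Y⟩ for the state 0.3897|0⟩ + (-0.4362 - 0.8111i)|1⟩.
-0.6322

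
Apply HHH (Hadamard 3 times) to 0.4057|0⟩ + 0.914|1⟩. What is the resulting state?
0.9332|0⟩ - 0.3594|1⟩

H² = I, so H^3 = H: a single Hadamard. With (a, b) = (0.4057, 0.914), H gives ((a + b)/√2, (a − b)/√2) = (0.9332, -0.3594).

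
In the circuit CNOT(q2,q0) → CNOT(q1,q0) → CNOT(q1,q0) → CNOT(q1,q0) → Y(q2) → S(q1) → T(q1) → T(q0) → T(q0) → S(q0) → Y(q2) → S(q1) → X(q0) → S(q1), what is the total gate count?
14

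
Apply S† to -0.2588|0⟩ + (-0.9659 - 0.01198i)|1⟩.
-0.2588|0⟩ + (-0.01198 + 0.9659i)|1⟩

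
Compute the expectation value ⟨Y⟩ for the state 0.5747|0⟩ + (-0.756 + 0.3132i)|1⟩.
0.36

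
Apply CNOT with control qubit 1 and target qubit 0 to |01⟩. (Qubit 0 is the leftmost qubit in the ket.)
|11⟩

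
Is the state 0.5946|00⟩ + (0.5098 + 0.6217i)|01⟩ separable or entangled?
Separable

Writing the state as a|00⟩ + b|01⟩ + c|10⟩ + d|11⟩, it is a product state iff ad − bc = 0.
Here (a, b, c, d) = (0.5946, (0.5098 + 0.6217i), 0, 0): ad − bc = (0.5946)(0) − (0.5098 + 0.6217i)(0) = 0, so the state is separable.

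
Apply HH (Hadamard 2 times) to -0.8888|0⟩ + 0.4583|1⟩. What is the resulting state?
-0.8888|0⟩ + 0.4583|1⟩

H² = I, so an even number of Hadamards cancels: H^2 = I and the state is unchanged.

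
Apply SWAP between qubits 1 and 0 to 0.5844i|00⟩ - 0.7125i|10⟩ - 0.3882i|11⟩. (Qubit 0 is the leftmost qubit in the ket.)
0.5844i|00⟩ - 0.7125i|01⟩ - 0.3882i|11⟩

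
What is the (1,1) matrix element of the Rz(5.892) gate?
(-0.9809 + 0.1943i)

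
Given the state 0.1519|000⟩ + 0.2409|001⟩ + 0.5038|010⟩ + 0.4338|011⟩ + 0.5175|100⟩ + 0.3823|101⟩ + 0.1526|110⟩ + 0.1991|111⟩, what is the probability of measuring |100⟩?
0.2678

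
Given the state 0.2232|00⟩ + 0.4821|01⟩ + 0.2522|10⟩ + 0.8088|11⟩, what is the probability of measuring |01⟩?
0.2324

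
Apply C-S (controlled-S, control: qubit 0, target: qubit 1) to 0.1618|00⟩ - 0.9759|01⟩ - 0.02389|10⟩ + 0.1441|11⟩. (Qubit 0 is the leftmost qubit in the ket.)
0.1618|00⟩ - 0.9759|01⟩ - 0.02389|10⟩ + 0.1441i|11⟩

C-S leaves the control-|0⟩ kets |00⟩, |01⟩ unchanged and applies S to qubit 1 on the control-|1⟩ pair (|10⟩, |11⟩).
S = [[1, 0], [0, i]].
With a = amp(|10⟩) = -0.02389 and b = amp(|11⟩) = 0.1441:
new amp(|10⟩) = (1)·a = -0.02389
new amp(|11⟩) = (i)·b = 0.1441i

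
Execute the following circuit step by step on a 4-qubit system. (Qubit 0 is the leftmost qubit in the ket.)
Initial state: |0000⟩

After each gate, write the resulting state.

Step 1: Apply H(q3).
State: 1/√2|0000⟩ + 1/√2|0001⟩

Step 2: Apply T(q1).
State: 1/√2|0000⟩ + 1/√2|0001⟩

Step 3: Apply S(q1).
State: 1/√2|0000⟩ + 1/√2|0001⟩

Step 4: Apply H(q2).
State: 1/2|0000⟩ + 1/2|0001⟩ + 1/2|0010⟩ + 1/2|0011⟩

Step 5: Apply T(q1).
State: 1/2|0000⟩ + 1/2|0001⟩ + 1/2|0010⟩ + 1/2|0011⟩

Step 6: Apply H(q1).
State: 1/√8|0000⟩ + 1/√8|0001⟩ + 1/√8|0010⟩ + 1/√8|0011⟩ + 1/√8|0100⟩ + 1/√8|0101⟩ + 1/√8|0110⟩ + 1/√8|0111⟩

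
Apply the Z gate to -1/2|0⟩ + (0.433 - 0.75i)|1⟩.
-1/2|0⟩ + (-0.433 + 0.75i)|1⟩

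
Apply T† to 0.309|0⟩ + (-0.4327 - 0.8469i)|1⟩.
0.309|0⟩ + (-0.9048 - 0.2929i)|1⟩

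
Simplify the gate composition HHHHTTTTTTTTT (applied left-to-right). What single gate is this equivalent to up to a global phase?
T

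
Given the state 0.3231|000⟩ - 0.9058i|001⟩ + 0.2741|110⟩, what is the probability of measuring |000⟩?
0.1044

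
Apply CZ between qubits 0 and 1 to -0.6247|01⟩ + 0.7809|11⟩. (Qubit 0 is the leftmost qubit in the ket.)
-0.6247|01⟩ - 0.7809|11⟩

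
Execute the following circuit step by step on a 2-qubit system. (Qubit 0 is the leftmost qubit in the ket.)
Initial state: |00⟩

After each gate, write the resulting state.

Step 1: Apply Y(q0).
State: i|10⟩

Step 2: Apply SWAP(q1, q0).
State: i|01⟩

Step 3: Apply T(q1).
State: (-1/√2 + (1/√2)i)|01⟩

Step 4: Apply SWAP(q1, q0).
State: (-1/√2 + (1/√2)i)|10⟩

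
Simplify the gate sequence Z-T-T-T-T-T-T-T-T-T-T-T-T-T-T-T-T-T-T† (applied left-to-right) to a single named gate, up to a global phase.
Z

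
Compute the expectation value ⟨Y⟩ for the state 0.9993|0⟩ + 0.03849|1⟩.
0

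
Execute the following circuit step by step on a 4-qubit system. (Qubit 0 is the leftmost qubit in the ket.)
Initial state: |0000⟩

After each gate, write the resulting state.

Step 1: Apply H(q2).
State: 1/√2|0000⟩ + 1/√2|0010⟩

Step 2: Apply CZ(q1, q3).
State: 1/√2|0000⟩ + 1/√2|0010⟩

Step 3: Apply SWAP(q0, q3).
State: 1/√2|0000⟩ + 1/√2|0010⟩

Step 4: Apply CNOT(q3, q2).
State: 1/√2|0000⟩ + 1/√2|0010⟩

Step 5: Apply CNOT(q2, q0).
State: 1/√2|0000⟩ + 1/√2|1010⟩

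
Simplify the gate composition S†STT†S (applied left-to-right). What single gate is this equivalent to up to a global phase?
S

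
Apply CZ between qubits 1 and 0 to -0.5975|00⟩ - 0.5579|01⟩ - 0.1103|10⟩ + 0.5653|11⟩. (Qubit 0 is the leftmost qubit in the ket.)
-0.5975|00⟩ - 0.5579|01⟩ - 0.1103|10⟩ - 0.5653|11⟩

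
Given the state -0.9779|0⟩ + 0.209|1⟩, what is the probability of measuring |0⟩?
0.9563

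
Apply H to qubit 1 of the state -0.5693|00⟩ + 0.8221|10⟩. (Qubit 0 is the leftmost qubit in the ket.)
-0.4026|00⟩ - 0.4026|01⟩ + 0.5813|10⟩ + 0.5813|11⟩

H on qubit 1 mixes each pair of kets that differ only in qubit 1: amplitudes (a, b) of (|…0…⟩, |…1…⟩) become ((a + b)/√2, (a − b)/√2). Kets absent from the input have amplitude 0.
(|00⟩, |01⟩): (a, b) = (-0.5693, 0) → (-0.4026, -0.4026)
(|10⟩, |11⟩): (a, b) = (0.8221, 0) → (0.5813, 0.5813)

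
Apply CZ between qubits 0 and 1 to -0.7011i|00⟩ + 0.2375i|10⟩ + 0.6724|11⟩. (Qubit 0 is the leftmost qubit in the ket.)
-0.7011i|00⟩ + 0.2375i|10⟩ - 0.6724|11⟩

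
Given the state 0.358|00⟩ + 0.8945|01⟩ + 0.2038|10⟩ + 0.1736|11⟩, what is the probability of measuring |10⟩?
0.04153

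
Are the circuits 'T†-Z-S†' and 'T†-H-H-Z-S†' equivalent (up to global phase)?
Yes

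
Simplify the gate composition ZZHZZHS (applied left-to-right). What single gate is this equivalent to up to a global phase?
S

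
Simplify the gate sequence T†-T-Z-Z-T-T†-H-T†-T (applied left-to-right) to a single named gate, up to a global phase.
H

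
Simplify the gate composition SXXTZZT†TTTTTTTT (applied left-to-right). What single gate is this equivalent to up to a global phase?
S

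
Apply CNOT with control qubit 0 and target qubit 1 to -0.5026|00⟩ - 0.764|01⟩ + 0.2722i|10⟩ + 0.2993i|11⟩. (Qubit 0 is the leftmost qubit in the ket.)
-0.5026|00⟩ - 0.764|01⟩ + 0.2993i|10⟩ + 0.2722i|11⟩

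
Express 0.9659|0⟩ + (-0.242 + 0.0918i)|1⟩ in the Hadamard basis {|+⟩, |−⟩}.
(0.5119 + 0.06491i)|+⟩ + (0.8541 - 0.06491i)|−⟩

With |ψ⟩ = α|0⟩ + β|1⟩, the Hadamard-basis coefficients are ⟨+|ψ⟩ = (α + β)/√2 and ⟨−|ψ⟩ = (α − β)/√2.
Here α = 0.9659, β = (-0.242 + 0.0918i): (α + β)/√2 = (0.5119 + 0.06491i), (α − β)/√2 = (0.8541 - 0.06491i).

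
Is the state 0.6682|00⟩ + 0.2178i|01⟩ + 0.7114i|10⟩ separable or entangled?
Entangled

Writing the state as a|00⟩ + b|01⟩ + c|10⟩ + d|11⟩, it is a product state iff ad − bc = 0.
Here (a, b, c, d) = (0.6682, 0.2178i, 0.7114i, 0): ad − bc = (0.6682)(0) − (0.2178i)(0.7114i) = 0.1549 ≠ 0, so the state is entangled.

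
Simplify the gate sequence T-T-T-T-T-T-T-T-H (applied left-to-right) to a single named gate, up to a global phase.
H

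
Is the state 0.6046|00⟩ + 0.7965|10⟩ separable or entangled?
Separable

Writing the state as a|00⟩ + b|01⟩ + c|10⟩ + d|11⟩, it is a product state iff ad − bc = 0.
Here (a, b, c, d) = (0.6046, 0, 0.7965, 0): ad − bc = (0.6046)(0) − (0)(0.7965) = 0, so the state is separable.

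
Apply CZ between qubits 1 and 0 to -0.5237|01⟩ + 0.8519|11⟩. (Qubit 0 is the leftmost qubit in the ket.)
-0.5237|01⟩ - 0.8519|11⟩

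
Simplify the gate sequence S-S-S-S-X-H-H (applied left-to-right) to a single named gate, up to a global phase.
X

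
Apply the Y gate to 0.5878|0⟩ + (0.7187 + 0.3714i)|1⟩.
(0.3714 - 0.7187i)|0⟩ + 0.5878i|1⟩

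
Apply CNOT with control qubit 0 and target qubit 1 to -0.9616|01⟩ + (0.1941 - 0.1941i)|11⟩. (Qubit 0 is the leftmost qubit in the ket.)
-0.9616|01⟩ + (0.1941 - 0.1941i)|10⟩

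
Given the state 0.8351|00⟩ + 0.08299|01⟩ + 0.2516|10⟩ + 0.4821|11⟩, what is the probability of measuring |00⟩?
0.6974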